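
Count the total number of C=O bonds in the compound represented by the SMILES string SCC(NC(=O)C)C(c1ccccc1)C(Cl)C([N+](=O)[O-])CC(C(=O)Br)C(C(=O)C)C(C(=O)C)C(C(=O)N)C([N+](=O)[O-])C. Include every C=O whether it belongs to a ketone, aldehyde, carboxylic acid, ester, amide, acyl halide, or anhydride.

CH(NHCOCH3): amide, 1 C=O (running total 1).
CH(COBr): acyl halide, 1 C=O (running total 2).
CH(COCH3): ketone, 1 C=O (running total 3).
CH(COCH3): ketone, 1 C=O (running total 4).
CH(CONH2): amide, 1 C=O (running total 5).

5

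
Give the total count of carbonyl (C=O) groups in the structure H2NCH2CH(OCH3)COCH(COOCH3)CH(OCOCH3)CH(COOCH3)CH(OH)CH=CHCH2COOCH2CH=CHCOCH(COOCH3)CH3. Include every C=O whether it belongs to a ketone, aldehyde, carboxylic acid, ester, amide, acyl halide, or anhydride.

CO: ketone, 1 C=O (running total 1).
CH(COOCH3): ester, 1 C=O (running total 2).
CH(OCOCH3): ester, 1 C=O (running total 3).
CH(COOCH3): ester, 1 C=O (running total 4).
CH2COOCH2: ester, 1 C=O (running total 5).
CO: ketone, 1 C=O (running total 6).
CH(COOCH3): ester, 1 C=O (running total 7).

7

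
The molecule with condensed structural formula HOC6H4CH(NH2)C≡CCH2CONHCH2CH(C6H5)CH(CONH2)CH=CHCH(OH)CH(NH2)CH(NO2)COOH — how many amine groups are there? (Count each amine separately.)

Taking each segment in turn:
  HOC6H4: –OH attached directly to an aromatic ring → phenol (not alcohol); the ring itself is an arene.
  CH(NH2): –NH2 on an sp³ carbon with no adjacent C=O → amine.
  C≡C: C≡C triple bond → alkyne.
  CH2CONHCH2: –C(=O)–N– linkage → amide (the N is not an amine).
  CH(C6H5): pendant –C6H5: benzene ring → arene.
  CH(CONH2): pendant –CONH2: carbonyl C bonded to C and N → amide.
  CH=CH: C=C double bond → alkene.
  CH(OH): –OH on an sp³ carbon → alcohol (secondary).
  CH(NH2): –NH2 on an sp³ carbon with no adjacent C=O → amine.
  CH(NO2): –NO2 on an sp³ carbon → nitro (the N=O is not a carbonyl).
  COOH: –COOH: carbonyl C bonded to –OH and C → carboxylic acid (the –OH is not a separate alcohol).
Amine appears at: CH(NH2), CH(NH2) → 2.

2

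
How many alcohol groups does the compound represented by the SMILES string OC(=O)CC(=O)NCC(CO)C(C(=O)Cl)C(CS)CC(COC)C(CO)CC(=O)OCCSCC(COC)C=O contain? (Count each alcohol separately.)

Taking each segment in turn:
  HOOC: –COOH: carbonyl C bonded to –OH and C → carboxylic acid (the –OH is not a separate alcohol).
  CH2CONHCH2: –C(=O)–N– linkage → amide (the N is not an amine).
  CH(CH2OH): pendant –CH2OH on an sp³ backbone C → alcohol.
  CH(COCl): pendant –C(=O)X: carbonyl C bonded to C and halogen → acyl halide.
  CH(CH2SH): pendant –CH2SH → thiol.
  CH(CH2OCH3): pendant –CH2OCH3: C–O–C linkage → ether.
  CH(CH2OH): pendant –CH2OH on an sp³ backbone C → alcohol.
  CH2COOCH2: –C(=O)–O–C with C on the carbonyl side → ester.
  CH2SCH2: C–S–C linkage → sulfide (thioether).
  CH(CH2OCH3): pendant –CH2OCH3: C–O–C linkage → ether.
  CHO: terminal –CHO: carbonyl C bonded to H and C → aldehyde.
Alcohol appears at: CH(CH2OH), CH(CH2OH) → 2.

2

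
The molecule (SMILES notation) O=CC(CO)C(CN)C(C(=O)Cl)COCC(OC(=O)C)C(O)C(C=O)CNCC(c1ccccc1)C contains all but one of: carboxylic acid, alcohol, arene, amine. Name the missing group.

alcohol: present (CH(CH2OH) — pendant –CH2OH on an sp³ backbone C → alcohol).
arene: present (CH(C6H5) — pendant –C6H5: benzene ring → arene).
amine: present (CH(CH2NH2) — pendant –CH2NH2: N on sp³ C, no adjacent C=O → amine).
carboxylic acid: absent. In CH(OCOCH3), the acyl oxygen is bonded to carbon (–O–C), not to H, so this is an ester.

carboxylic acid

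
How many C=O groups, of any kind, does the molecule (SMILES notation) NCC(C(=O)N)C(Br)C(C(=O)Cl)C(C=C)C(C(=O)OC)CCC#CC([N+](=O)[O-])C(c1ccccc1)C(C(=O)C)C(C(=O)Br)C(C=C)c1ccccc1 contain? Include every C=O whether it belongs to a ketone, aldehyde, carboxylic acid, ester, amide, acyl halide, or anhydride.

5

CH(CONH2): amide, 1 C=O (running total 1).
CH(COCl): acyl halide, 1 C=O (running total 2).
CH(COOCH3): ester, 1 C=O (running total 3).
CH(COCH3): ketone, 1 C=O (running total 4).
CH(COBr): acyl halide, 1 C=O (running total 5).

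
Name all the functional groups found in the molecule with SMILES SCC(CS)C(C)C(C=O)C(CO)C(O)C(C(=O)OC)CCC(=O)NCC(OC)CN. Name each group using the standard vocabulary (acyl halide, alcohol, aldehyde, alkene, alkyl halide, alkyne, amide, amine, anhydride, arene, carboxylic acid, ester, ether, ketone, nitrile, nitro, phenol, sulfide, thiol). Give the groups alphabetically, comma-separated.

–SH on an sp³ carbon → thiol.
pendant –CH2SH → thiol.
pendant –CHO: carbonyl C bonded to C and H → aldehyde.
pendant –CH2OH on an sp³ backbone C → alcohol.
–OH on an sp³ carbon → alcohol (secondary).
pendant –COOCH3: carbonyl C bonded to C and –OCH3 → ester.
–C(=O)–N– linkage → amide (the N is not an amine).
pendant –OCH3: C–O–C with sp³ C, no adjacent C=O → ether.
–NH2 on an sp³ carbon with no adjacent C=O → amine.

alcohol, aldehyde, amide, amine, ester, ether, thiol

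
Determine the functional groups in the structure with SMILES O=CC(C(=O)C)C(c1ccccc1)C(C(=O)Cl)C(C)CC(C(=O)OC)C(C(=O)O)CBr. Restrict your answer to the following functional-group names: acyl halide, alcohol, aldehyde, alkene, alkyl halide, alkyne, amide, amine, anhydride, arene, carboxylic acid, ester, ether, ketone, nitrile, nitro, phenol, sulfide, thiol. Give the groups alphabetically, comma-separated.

Reading the structure from left to right:
  OHC: terminal –CHO: carbonyl C bonded to H and C → aldehyde.
  CH(COCH3): pendant –COCH3: carbonyl C bonded to two carbons → ketone.
  CH(C6H5): pendant –C6H5: benzene ring → arene.
  CH(COCl): pendant –C(=O)X: carbonyl C bonded to C and halogen → acyl halide.
  CH(COOCH3): pendant –COOCH3: carbonyl C bonded to C and –OCH3 → ester.
  CH(COOH): pendant –COOH: carbonyl C bonded to C and –OH → carboxylic acid.
  CH2Br: halogen on an sp³ carbon → alkyl halide.

acyl halide, aldehyde, alkyl halide, arene, carboxylic acid, ester, ketone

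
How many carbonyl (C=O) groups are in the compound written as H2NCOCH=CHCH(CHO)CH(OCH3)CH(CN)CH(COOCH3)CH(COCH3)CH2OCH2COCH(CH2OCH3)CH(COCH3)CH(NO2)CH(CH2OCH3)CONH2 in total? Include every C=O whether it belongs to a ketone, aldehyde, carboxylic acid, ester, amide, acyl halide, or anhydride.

H2NCO: amide, 1 C=O (running total 1).
CH(CHO): aldehyde, 1 C=O (running total 2).
CH(COOCH3): ester, 1 C=O (running total 3).
CH(COCH3): ketone, 1 C=O (running total 4).
CO: ketone, 1 C=O (running total 5).
CH(COCH3): ketone, 1 C=O (running total 6).
CONH2: amide, 1 C=O (running total 7).

7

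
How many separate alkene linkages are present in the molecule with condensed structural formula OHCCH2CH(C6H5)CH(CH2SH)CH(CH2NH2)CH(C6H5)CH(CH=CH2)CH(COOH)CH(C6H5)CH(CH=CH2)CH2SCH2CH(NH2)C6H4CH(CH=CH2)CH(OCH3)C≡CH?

terminal –CHO: carbonyl C bonded to H and C → aldehyde.
pendant –C6H5: benzene ring → arene.
pendant –CH2SH → thiol.
pendant –CH2NH2: N on sp³ C, no adjacent C=O → amine.
pendant –C6H5: benzene ring → arene.
pendant –CH=CH2: C=C double bond → alkene.
pendant –COOH: carbonyl C bonded to C and –OH → carboxylic acid.
pendant –C6H5: benzene ring → arene.
pendant –CH=CH2: C=C double bond → alkene.
C–S–C linkage → sulfide (thioether).
–NH2 on an sp³ carbon with no adjacent C=O → amine.
para-disubstituted benzene ring → arene.
pendant –CH=CH2: C=C double bond → alkene.
pendant –OCH3: C–O–C with sp³ C, no adjacent C=O → ether.
C≡C triple bond → alkyne.
Alkene appears at: CH(CH=CH2), CH(CH=CH2), CH(CH=CH2) → 3.

3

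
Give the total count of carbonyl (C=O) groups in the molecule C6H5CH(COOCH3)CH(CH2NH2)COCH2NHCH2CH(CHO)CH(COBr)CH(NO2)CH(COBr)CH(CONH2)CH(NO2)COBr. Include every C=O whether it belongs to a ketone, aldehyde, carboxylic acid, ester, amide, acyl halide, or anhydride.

7

CH(COOCH3): ester, 1 C=O (running total 1).
CO: ketone, 1 C=O (running total 2).
CH(CHO): aldehyde, 1 C=O (running total 3).
CH(COBr): acyl halide, 1 C=O (running total 4).
CH(COBr): acyl halide, 1 C=O (running total 5).
CH(CONH2): amide, 1 C=O (running total 6).
COBr: acyl halide, 1 C=O (running total 7).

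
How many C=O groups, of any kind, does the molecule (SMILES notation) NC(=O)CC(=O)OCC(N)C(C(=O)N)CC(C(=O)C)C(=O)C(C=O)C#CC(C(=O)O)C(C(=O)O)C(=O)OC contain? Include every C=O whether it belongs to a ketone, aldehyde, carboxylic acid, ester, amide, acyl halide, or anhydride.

9

H2NCO: amide, 1 C=O (running total 1).
CH2COOCH2: ester, 1 C=O (running total 2).
CH(CONH2): amide, 1 C=O (running total 3).
CH(COCH3): ketone, 1 C=O (running total 4).
CO: ketone, 1 C=O (running total 5).
CH(CHO): aldehyde, 1 C=O (running total 6).
CH(COOH): carboxylic acid, 1 C=O (running total 7).
CH(COOH): carboxylic acid, 1 C=O (running total 8).
COOCH3: ester, 1 C=O (running total 9).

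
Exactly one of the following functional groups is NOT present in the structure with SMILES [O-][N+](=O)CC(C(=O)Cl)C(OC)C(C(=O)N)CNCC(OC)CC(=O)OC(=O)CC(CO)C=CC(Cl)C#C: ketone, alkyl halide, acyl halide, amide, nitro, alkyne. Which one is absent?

ketone

acyl halide: present (CH(COCl) — pendant –C(=O)X: carbonyl C bonded to C and halogen → acyl halide).
alkyne: present (C≡CH — C≡C triple bond → alkyne).
nitro: present (O2NCH2 — –NO2 on carbon → nitro group).
alkyl halide: present (CH(Cl) — halogen on an sp³ carbon → alkyl halide).
amide: present (CH(CONH2) — pendant –CONH2: carbonyl C bonded to C and N → amide).
ketone: absent. In CH(CONH2), the C=O is bonded to nitrogen, which defines an amide, not a ketone. In CH(COCl), the C=O is bonded to a halogen, which defines an acyl halide, not a ketone. In CH2CO-O-COCH2, the two C=O groups share a bridging oxygen, which is an anhydride linkage, not a ketone.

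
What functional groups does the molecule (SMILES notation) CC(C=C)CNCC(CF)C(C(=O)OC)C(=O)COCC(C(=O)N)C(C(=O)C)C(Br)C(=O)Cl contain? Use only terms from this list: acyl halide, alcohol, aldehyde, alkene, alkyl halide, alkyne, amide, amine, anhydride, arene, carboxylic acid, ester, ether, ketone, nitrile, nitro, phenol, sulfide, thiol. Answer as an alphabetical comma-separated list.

Reading the structure from left to right:
  CH(CH=CH2): pendant –CH=CH2: C=C double bond → alkene.
  CH2NHCH2: C–N–C with sp³ carbons and no adjacent C=O → amine (secondary).
  CH(CH2F): pendant –CH2X: halogen on sp³ carbon → alkyl halide.
  CH(COOCH3): pendant –COOCH3: carbonyl C bonded to C and –OCH3 → ester.
  CO: –C(=O)– with carbon on both sides → ketone.
  CH2OCH2: C–O–C with sp³ carbons on both sides and no adjacent C=O → ether.
  CH(CONH2): pendant –CONH2: carbonyl C bonded to C and N → amide.
  CH(COCH3): pendant –COCH3: carbonyl C bonded to two carbons → ketone.
  CH(Br): halogen on an sp³ carbon → alkyl halide.
  COCl: –C(=O)Cl: carbonyl C bonded to C and to a halogen → acyl halide (not alkyl halide).

acyl halide, alkene, alkyl halide, amide, amine, ester, ether, ketone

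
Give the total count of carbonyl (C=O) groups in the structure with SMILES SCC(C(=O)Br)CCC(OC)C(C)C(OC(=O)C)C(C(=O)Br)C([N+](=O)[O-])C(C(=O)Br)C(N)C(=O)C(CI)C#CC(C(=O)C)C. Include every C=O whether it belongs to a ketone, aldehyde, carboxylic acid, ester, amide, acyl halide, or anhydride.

6

CH(COBr): acyl halide, 1 C=O (running total 1).
CH(OCOCH3): ester, 1 C=O (running total 2).
CH(COBr): acyl halide, 1 C=O (running total 3).
CH(COBr): acyl halide, 1 C=O (running total 4).
CO: ketone, 1 C=O (running total 5).
CH(COCH3): ketone, 1 C=O (running total 6).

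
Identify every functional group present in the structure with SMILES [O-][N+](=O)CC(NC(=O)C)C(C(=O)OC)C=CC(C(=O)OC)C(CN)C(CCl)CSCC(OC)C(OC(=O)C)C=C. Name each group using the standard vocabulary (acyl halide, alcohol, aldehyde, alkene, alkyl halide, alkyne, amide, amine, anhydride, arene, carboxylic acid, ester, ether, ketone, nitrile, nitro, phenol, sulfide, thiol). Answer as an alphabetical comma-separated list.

–NO2 on carbon → nitro group.
pendant –NHC(=O)CH3: N bonded to a carbonyl → amide (not amine).
pendant –COOCH3: carbonyl C bonded to C and –OCH3 → ester.
C=C double bond → alkene.
pendant –COOCH3: carbonyl C bonded to C and –OCH3 → ester.
pendant –CH2NH2: N on sp³ C, no adjacent C=O → amine.
pendant –CH2X: halogen on sp³ carbon → alkyl halide.
C–S–C linkage → sulfide (thioether).
pendant –OCH3: C–O–C with sp³ C, no adjacent C=O → ether.
pendant –OC(=O)CH3: an acyloxy group → ester.
C=C double bond → alkene.

alkene, alkyl halide, amide, amine, ester, ether, nitro, sulfide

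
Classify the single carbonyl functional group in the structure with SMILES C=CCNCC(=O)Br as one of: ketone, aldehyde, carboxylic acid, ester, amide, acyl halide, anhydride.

acyl halide

The carbonyl is in the COBr segment: –C(=O)Br: carbonyl C bonded to C and to a halogen → acyl halide (not alkyl halide).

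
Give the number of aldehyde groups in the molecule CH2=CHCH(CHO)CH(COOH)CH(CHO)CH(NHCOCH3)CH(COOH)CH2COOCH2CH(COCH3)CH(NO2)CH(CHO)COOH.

3

C=C double bond → alkene.
pendant –CHO: carbonyl C bonded to C and H → aldehyde.
pendant –COOH: carbonyl C bonded to C and –OH → carboxylic acid.
pendant –CHO: carbonyl C bonded to C and H → aldehyde.
pendant –NHC(=O)CH3: N bonded to a carbonyl → amide (not amine).
pendant –COOH: carbonyl C bonded to C and –OH → carboxylic acid.
–C(=O)–O–C with C on the carbonyl side → ester.
pendant –COCH3: carbonyl C bonded to two carbons → ketone.
–NO2 on an sp³ carbon → nitro (the N=O is not a carbonyl).
pendant –CHO: carbonyl C bonded to C and H → aldehyde.
–COOH: carbonyl C bonded to –OH and C → carboxylic acid (the –OH is not a separate alcohol).
Aldehyde appears at: CH(CHO), CH(CHO), CH(CHO) → 3.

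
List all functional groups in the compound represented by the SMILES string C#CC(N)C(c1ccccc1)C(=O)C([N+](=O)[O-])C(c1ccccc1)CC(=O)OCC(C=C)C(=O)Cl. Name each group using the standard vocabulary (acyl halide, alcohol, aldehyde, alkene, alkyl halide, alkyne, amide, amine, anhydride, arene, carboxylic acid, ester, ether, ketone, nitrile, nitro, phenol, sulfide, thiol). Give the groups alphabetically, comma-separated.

acyl halide, alkene, alkyne, amine, arene, ester, ketone, nitro

Working along the chain:
  HC≡C: C≡C triple bond → alkyne.
  CH(NH2): –NH2 on an sp³ carbon with no adjacent C=O → amine.
  CH(C6H5): pendant –C6H5: benzene ring → arene.
  CO: –C(=O)– with carbon on both sides → ketone.
  CH(NO2): –NO2 on an sp³ carbon → nitro (the N=O is not a carbonyl).
  CH(C6H5): pendant –C6H5: benzene ring → arene.
  CH2COOCH2: –C(=O)–O–C with C on the carbonyl side → ester.
  CH(CH=CH2): pendant –CH=CH2: C=C double bond → alkene.
  COCl: –C(=O)Cl: carbonyl C bonded to C and to a halogen → acyl halide (not alkyl halide).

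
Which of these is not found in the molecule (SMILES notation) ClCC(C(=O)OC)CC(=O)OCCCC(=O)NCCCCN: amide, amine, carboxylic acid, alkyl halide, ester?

amide: present (CH2CONHCH2 — –C(=O)–N– linkage → amide (the N is not an amine)).
alkyl halide: present (ClCH2 — halogen on an sp³ carbon → alkyl halide).
amine: present (CH2NH2 — –NH2 on an sp³ carbon with no adjacent C=O → amine).
ester: present (CH(COOCH3) — pendant –COOCH3: carbonyl C bonded to C and –OCH3 → ester).
carboxylic acid: absent. In each of CH(COOCH3) and CH2COOCH2, the acyl oxygen is bonded to carbon (–O–C), not to H, so this is an ester. In CH2CONHCH2, the carbonyl is bonded to nitrogen, not to –OH; that is an amide.

carboxylic acid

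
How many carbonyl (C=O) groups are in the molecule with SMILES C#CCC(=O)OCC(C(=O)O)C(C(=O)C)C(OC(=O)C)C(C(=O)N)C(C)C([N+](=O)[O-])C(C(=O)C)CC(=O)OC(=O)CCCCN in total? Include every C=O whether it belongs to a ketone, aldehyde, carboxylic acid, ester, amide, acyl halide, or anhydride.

8

CH2COOCH2: ester, 1 C=O (running total 1).
CH(COOH): carboxylic acid, 1 C=O (running total 2).
CH(COCH3): ketone, 1 C=O (running total 3).
CH(OCOCH3): ester, 1 C=O (running total 4).
CH(CONH2): amide, 1 C=O (running total 5).
CH(COCH3): ketone, 1 C=O (running total 6).
CH2CO-O-COCH2: anhydride, 2 C=O (running total 8).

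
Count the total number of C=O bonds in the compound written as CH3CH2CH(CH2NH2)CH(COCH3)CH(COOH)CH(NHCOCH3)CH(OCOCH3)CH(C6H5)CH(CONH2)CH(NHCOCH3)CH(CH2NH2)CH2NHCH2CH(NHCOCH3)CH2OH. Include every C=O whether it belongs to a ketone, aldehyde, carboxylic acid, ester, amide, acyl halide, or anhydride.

CH(COCH3): ketone, 1 C=O (running total 1).
CH(COOH): carboxylic acid, 1 C=O (running total 2).
CH(NHCOCH3): amide, 1 C=O (running total 3).
CH(OCOCH3): ester, 1 C=O (running total 4).
CH(CONH2): amide, 1 C=O (running total 5).
CH(NHCOCH3): amide, 1 C=O (running total 6).
CH(NHCOCH3): amide, 1 C=O (running total 7).

7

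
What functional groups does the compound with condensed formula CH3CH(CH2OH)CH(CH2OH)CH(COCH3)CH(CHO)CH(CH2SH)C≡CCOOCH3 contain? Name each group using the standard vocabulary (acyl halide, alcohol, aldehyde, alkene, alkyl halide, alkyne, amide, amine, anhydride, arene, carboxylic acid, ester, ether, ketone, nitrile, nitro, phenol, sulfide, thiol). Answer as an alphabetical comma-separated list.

pendant –CH2OH on an sp³ backbone C → alcohol.
pendant –CH2OH on an sp³ backbone C → alcohol.
pendant –COCH3: carbonyl C bonded to two carbons → ketone.
pendant –CHO: carbonyl C bonded to C and H → aldehyde.
pendant –CH2SH → thiol.
C≡C triple bond → alkyne.
–C(=O)OCH3: carbonyl C bonded to C and to –OCH3 → ester (not ketone + ether).

alcohol, aldehyde, alkyne, ester, ketone, thiol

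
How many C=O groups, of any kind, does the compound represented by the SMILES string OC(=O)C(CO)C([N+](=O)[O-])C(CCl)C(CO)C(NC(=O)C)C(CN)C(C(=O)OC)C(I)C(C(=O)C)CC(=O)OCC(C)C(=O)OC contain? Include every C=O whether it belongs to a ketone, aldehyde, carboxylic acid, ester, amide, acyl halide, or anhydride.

HOOC: carboxylic acid, 1 C=O (running total 1).
CH(NHCOCH3): amide, 1 C=O (running total 2).
CH(COOCH3): ester, 1 C=O (running total 3).
CH(COCH3): ketone, 1 C=O (running total 4).
CH2COOCH2: ester, 1 C=O (running total 5).
COOCH3: ester, 1 C=O (running total 6).

6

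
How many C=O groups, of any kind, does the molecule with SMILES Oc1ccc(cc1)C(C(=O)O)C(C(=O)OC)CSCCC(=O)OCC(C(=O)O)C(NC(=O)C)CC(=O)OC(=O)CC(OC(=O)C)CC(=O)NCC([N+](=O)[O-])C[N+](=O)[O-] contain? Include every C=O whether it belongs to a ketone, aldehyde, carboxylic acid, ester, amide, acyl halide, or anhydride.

CH(COOH): carboxylic acid, 1 C=O (running total 1).
CH(COOCH3): ester, 1 C=O (running total 2).
CH2COOCH2: ester, 1 C=O (running total 3).
CH(COOH): carboxylic acid, 1 C=O (running total 4).
CH(NHCOCH3): amide, 1 C=O (running total 5).
CH2CO-O-COCH2: anhydride, 2 C=O (running total 7).
CH(OCOCH3): ester, 1 C=O (running total 8).
CH2CONHCH2: amide, 1 C=O (running total 9).

9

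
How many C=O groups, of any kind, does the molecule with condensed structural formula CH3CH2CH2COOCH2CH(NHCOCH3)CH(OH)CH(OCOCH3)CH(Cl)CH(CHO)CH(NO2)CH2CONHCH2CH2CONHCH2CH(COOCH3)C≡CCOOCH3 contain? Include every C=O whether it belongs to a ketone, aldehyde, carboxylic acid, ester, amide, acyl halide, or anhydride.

CH2COOCH2: ester, 1 C=O (running total 1).
CH(NHCOCH3): amide, 1 C=O (running total 2).
CH(OCOCH3): ester, 1 C=O (running total 3).
CH(CHO): aldehyde, 1 C=O (running total 4).
CH2CONHCH2: amide, 1 C=O (running total 5).
CH2CONHCH2: amide, 1 C=O (running total 6).
CH(COOCH3): ester, 1 C=O (running total 7).
COOCH3: ester, 1 C=O (running total 8).

8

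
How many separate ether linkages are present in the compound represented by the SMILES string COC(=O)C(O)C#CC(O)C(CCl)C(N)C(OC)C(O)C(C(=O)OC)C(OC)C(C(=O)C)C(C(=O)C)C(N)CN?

2

Working along the chain:
  CH3OOC: CH3O–C(=O)–: carbonyl C bonded to C and to –OCH3 → ester (not ketone + ether).
  CH(OH): –OH on an sp³ carbon → alcohol (secondary).
  C≡C: C≡C triple bond → alkyne.
  CH(OH): –OH on an sp³ carbon → alcohol (secondary).
  CH(CH2Cl): pendant –CH2X: halogen on sp³ carbon → alkyl halide.
  CH(NH2): –NH2 on an sp³ carbon with no adjacent C=O → amine.
  CH(OCH3): pendant –OCH3: C–O–C with sp³ C, no adjacent C=O → ether.
  CH(OH): –OH on an sp³ carbon → alcohol (secondary).
  CH(COOCH3): pendant –COOCH3: carbonyl C bonded to C and –OCH3 → ester.
  CH(OCH3): pendant –OCH3: C–O–C with sp³ C, no adjacent C=O → ether.
  CH(COCH3): pendant –COCH3: carbonyl C bonded to two carbons → ketone.
  CH(COCH3): pendant –COCH3: carbonyl C bonded to two carbons → ketone.
  CH(NH2): –NH2 on an sp³ carbon with no adjacent C=O → amine.
  CH2NH2: –NH2 on an sp³ carbon with no adjacent C=O → amine.
Ether appears at: CH(OCH3), CH(OCH3) → 2.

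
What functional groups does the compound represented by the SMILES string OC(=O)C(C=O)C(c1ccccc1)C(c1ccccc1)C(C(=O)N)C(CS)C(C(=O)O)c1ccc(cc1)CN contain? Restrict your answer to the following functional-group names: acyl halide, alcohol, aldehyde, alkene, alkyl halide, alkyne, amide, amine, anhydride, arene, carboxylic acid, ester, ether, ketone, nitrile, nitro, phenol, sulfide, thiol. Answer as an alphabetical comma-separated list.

aldehyde, amide, amine, arene, carboxylic acid, thiol

Reading the structure from left to right:
  HOOC: –COOH: carbonyl C bonded to –OH and C → carboxylic acid (the –OH is not a separate alcohol).
  CH(CHO): pendant –CHO: carbonyl C bonded to C and H → aldehyde.
  CH(C6H5): pendant –C6H5: benzene ring → arene.
  CH(C6H5): pendant –C6H5: benzene ring → arene.
  CH(CONH2): pendant –CONH2: carbonyl C bonded to C and N → amide.
  CH(CH2SH): pendant –CH2SH → thiol.
  CH(COOH): pendant –COOH: carbonyl C bonded to C and –OH → carboxylic acid.
  C6H4: para-disubstituted benzene ring → arene.
  CH2NH2: –NH2 on an sp³ carbon with no adjacent C=O → amine.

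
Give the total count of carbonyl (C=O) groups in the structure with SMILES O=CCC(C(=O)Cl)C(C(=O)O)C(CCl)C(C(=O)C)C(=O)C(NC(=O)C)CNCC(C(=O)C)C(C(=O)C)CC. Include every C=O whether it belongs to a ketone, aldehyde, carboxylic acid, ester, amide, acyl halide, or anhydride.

OHC: aldehyde, 1 C=O (running total 1).
CH(COCl): acyl halide, 1 C=O (running total 2).
CH(COOH): carboxylic acid, 1 C=O (running total 3).
CH(COCH3): ketone, 1 C=O (running total 4).
CO: ketone, 1 C=O (running total 5).
CH(NHCOCH3): amide, 1 C=O (running total 6).
CH(COCH3): ketone, 1 C=O (running total 7).
CH(COCH3): ketone, 1 C=O (running total 8).

8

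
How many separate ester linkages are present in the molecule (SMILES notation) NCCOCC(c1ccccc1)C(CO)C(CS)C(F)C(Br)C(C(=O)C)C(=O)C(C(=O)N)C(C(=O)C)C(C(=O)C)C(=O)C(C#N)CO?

Working along the chain:
  H2NCH2: –NH2 on an sp³ carbon with no adjacent C=O → amine.
  CH2OCH2: C–O–C with sp³ carbons on both sides and no adjacent C=O → ether.
  CH(C6H5): pendant –C6H5: benzene ring → arene.
  CH(CH2OH): pendant –CH2OH on an sp³ backbone C → alcohol.
  CH(CH2SH): pendant –CH2SH → thiol.
  CH(F): halogen on an sp³ carbon → alkyl halide.
  CH(Br): halogen on an sp³ carbon → alkyl halide.
  CH(COCH3): pendant –COCH3: carbonyl C bonded to two carbons → ketone.
  CO: –C(=O)– with carbon on both sides → ketone.
  CH(CONH2): pendant –CONH2: carbonyl C bonded to C and N → amide.
  CH(COCH3): pendant –COCH3: carbonyl C bonded to two carbons → ketone.
  CH(COCH3): pendant –COCH3: carbonyl C bonded to two carbons → ketone.
  CO: –C(=O)– with carbon on both sides → ketone.
  CH(CN): pendant –C≡N: nitrile.
  CH2OH: –OH on an sp³ carbon → alcohol.
No segment is a ester: CH2OCH2 is ether, not ester; CH(COCH3) is ketone, not ester; CO is ketone, not ester. → 0.

0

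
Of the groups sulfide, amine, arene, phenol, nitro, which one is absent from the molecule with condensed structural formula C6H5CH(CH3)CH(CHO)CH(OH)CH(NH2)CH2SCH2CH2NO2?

phenol

amine: present (CH(NH2) — –NH2 on an sp³ carbon with no adjacent C=O → amine).
arene: present (C6H5 — C6H5– phenyl ring → arene).
sulfide: present (CH2SCH2 — C–S–C linkage → sulfide (thioether)).
nitro: present (CH2NO2 — –NO2 on carbon → nitro group).
phenol: absent. In CH(OH), the –OH is on an sp³ carbon, not on an aromatic ring, so it is an alcohol.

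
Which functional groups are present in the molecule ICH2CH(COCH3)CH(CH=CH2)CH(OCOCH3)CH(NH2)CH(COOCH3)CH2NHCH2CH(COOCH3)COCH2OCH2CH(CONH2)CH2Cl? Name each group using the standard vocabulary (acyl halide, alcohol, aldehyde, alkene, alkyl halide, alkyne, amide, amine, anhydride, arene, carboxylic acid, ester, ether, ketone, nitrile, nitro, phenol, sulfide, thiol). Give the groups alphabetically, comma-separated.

Reading the structure from left to right:
  ICH2: halogen on an sp³ carbon → alkyl halide.
  CH(COCH3): pendant –COCH3: carbonyl C bonded to two carbons → ketone.
  CH(CH=CH2): pendant –CH=CH2: C=C double bond → alkene.
  CH(OCOCH3): pendant –OC(=O)CH3: an acyloxy group → ester.
  CH(NH2): –NH2 on an sp³ carbon with no adjacent C=O → amine.
  CH(COOCH3): pendant –COOCH3: carbonyl C bonded to C and –OCH3 → ester.
  CH2NHCH2: C–N–C with sp³ carbons and no adjacent C=O → amine (secondary).
  CH(COOCH3): pendant –COOCH3: carbonyl C bonded to C and –OCH3 → ester.
  CO: –C(=O)– with carbon on both sides → ketone.
  CH2OCH2: C–O–C with sp³ carbons on both sides and no adjacent C=O → ether.
  CH(CONH2): pendant –CONH2: carbonyl C bonded to C and N → amide.
  CH2Cl: halogen on an sp³ carbon → alkyl halide.

alkene, alkyl halide, amide, amine, ester, ether, ketone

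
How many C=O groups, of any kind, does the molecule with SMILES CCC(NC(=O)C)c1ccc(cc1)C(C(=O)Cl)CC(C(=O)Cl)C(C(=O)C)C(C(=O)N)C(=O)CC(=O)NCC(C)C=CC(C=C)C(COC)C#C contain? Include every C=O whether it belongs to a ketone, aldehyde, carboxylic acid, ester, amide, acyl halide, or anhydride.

CH(NHCOCH3): amide, 1 C=O (running total 1).
CH(COCl): acyl halide, 1 C=O (running total 2).
CH(COCl): acyl halide, 1 C=O (running total 3).
CH(COCH3): ketone, 1 C=O (running total 4).
CH(CONH2): amide, 1 C=O (running total 5).
CO: ketone, 1 C=O (running total 6).
CH2CONHCH2: amide, 1 C=O (running total 7).

7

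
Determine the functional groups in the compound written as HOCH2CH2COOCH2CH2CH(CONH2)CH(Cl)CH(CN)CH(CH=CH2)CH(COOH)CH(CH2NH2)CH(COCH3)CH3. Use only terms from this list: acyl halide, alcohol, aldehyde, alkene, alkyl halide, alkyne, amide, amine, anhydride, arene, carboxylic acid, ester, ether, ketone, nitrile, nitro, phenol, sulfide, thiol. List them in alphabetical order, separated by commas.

Working along the chain:
  HOCH2: HO– on an sp³ carbon → alcohol.
  CH2COOCH2: –C(=O)–O–C with C on the carbonyl side → ester.
  CH(CONH2): pendant –CONH2: carbonyl C bonded to C and N → amide.
  CH(Cl): halogen on an sp³ carbon → alkyl halide.
  CH(CN): pendant –C≡N: nitrile.
  CH(CH=CH2): pendant –CH=CH2: C=C double bond → alkene.
  CH(COOH): pendant –COOH: carbonyl C bonded to C and –OH → carboxylic acid.
  CH(CH2NH2): pendant –CH2NH2: N on sp³ C, no adjacent C=O → amine.
  CH(COCH3): pendant –COCH3: carbonyl C bonded to two carbons → ketone.

alcohol, alkene, alkyl halide, amide, amine, carboxylic acid, ester, ketone, nitrile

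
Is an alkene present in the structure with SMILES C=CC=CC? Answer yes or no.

Taking each segment in turn:
  CH2=CH: C=C double bond → alkene.
  CH=CH: C=C double bond → alkene.
The CH2=CH segment supplies the alkene: C=C double bond → alkene.

yes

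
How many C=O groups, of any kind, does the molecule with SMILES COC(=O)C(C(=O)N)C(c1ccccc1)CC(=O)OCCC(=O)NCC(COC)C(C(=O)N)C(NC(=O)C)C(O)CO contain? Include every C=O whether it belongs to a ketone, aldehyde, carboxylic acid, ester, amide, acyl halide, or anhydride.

6

CH3OOC: ester, 1 C=O (running total 1).
CH(CONH2): amide, 1 C=O (running total 2).
CH2COOCH2: ester, 1 C=O (running total 3).
CH2CONHCH2: amide, 1 C=O (running total 4).
CH(CONH2): amide, 1 C=O (running total 5).
CH(NHCOCH3): amide, 1 C=O (running total 6).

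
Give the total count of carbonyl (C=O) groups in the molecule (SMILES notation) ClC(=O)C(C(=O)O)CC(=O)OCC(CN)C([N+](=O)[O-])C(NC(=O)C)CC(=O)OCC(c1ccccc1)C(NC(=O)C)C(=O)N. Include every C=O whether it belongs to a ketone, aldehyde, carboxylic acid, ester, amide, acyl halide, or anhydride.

ClCO: acyl halide, 1 C=O (running total 1).
CH(COOH): carboxylic acid, 1 C=O (running total 2).
CH2COOCH2: ester, 1 C=O (running total 3).
CH(NHCOCH3): amide, 1 C=O (running total 4).
CH2COOCH2: ester, 1 C=O (running total 5).
CH(NHCOCH3): amide, 1 C=O (running total 6).
CONH2: amide, 1 C=O (running total 7).

7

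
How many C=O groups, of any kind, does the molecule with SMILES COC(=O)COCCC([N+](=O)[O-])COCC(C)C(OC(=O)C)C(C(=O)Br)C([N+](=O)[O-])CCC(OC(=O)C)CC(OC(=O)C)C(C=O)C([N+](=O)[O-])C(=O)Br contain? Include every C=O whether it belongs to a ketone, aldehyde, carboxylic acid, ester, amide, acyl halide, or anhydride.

7

CH3OOC: ester, 1 C=O (running total 1).
CH(OCOCH3): ester, 1 C=O (running total 2).
CH(COBr): acyl halide, 1 C=O (running total 3).
CH(OCOCH3): ester, 1 C=O (running total 4).
CH(OCOCH3): ester, 1 C=O (running total 5).
CH(CHO): aldehyde, 1 C=O (running total 6).
COBr: acyl halide, 1 C=O (running total 7).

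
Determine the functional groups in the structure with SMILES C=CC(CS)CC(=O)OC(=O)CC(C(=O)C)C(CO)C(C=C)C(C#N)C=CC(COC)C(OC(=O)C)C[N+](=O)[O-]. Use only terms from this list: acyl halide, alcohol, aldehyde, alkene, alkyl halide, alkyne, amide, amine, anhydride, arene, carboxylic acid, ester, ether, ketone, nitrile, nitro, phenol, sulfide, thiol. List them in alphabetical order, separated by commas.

alcohol, alkene, anhydride, ester, ether, ketone, nitrile, nitro, thiol

Taking each segment in turn:
  CH2=CH: C=C double bond → alkene.
  CH(CH2SH): pendant –CH2SH → thiol.
  CH2CO-O-COCH2: two acyl groups sharing one oxygen, –C(=O)–O–C(=O)– → anhydride.
  CH(COCH3): pendant –COCH3: carbonyl C bonded to two carbons → ketone.
  CH(CH2OH): pendant –CH2OH on an sp³ backbone C → alcohol.
  CH(CH=CH2): pendant –CH=CH2: C=C double bond → alkene.
  CH(CN): pendant –C≡N: nitrile.
  CH=CH: C=C double bond → alkene.
  CH(CH2OCH3): pendant –CH2OCH3: C–O–C linkage → ether.
  CH(OCOCH3): pendant –OC(=O)CH3: an acyloxy group → ester.
  CH2NO2: –NO2 on carbon → nitro group.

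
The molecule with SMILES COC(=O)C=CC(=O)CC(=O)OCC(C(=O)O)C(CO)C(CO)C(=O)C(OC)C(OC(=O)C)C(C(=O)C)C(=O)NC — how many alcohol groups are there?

CH3O–C(=O)–: carbonyl C bonded to C and to –OCH3 → ester (not ketone + ether).
C=C double bond → alkene.
–C(=O)– with carbon on both sides → ketone.
–C(=O)–O–C with C on the carbonyl side → ester.
pendant –COOH: carbonyl C bonded to C and –OH → carboxylic acid.
pendant –CH2OH on an sp³ backbone C → alcohol.
pendant –CH2OH on an sp³ backbone C → alcohol.
–C(=O)– with carbon on both sides → ketone.
pendant –OCH3: C–O–C with sp³ C, no adjacent C=O → ether.
pendant –OC(=O)CH3: an acyloxy group → ester.
pendant –COCH3: carbonyl C bonded to two carbons → ketone.
–C(=O)NHCH3: carbonyl C bonded to C and to N → amide (the N is not an amine).
Alcohol appears at: CH(CH2OH), CH(CH2OH) → 2.

2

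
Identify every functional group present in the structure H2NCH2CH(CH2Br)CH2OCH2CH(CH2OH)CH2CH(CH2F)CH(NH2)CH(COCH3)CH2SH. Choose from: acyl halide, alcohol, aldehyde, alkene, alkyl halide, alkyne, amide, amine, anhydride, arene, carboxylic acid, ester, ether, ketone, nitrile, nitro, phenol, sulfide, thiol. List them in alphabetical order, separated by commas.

alcohol, alkyl halide, amine, ether, ketone, thiol

–NH2 on an sp³ carbon with no adjacent C=O → amine.
pendant –CH2X: halogen on sp³ carbon → alkyl halide.
C–O–C with sp³ carbons on both sides and no adjacent C=O → ether.
pendant –CH2OH on an sp³ backbone C → alcohol.
pendant –CH2X: halogen on sp³ carbon → alkyl halide.
–NH2 on an sp³ carbon with no adjacent C=O → amine.
pendant –COCH3: carbonyl C bonded to two carbons → ketone.
–SH on an sp³ carbon → thiol.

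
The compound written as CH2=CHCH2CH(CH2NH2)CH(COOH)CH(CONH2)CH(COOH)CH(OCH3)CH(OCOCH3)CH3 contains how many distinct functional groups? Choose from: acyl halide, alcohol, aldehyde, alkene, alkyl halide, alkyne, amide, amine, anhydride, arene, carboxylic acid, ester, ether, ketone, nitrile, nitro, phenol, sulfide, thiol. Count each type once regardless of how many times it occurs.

6

Working along the chain:
  CH2=CH: C=C double bond → alkene.
  CH(CH2NH2): pendant –CH2NH2: N on sp³ C, no adjacent C=O → amine.
  CH(COOH): pendant –COOH: carbonyl C bonded to C and –OH → carboxylic acid.
  CH(CONH2): pendant –CONH2: carbonyl C bonded to C and N → amide.
  CH(COOH): pendant –COOH: carbonyl C bonded to C and –OH → carboxylic acid.
  CH(OCH3): pendant –OCH3: C–O–C with sp³ C, no adjacent C=O → ether.
  CH(OCOCH3): pendant –OC(=O)CH3: an acyloxy group → ester.
Distinct types present: alkene, amide, amine, carboxylic acid, ester, ether.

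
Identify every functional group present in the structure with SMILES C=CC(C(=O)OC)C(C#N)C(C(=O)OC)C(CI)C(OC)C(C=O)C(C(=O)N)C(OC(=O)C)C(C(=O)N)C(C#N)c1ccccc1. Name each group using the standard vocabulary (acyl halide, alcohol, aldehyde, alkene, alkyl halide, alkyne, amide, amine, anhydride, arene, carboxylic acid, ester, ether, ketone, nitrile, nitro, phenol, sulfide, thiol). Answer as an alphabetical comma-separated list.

Taking each segment in turn:
  CH2=CH: C=C double bond → alkene.
  CH(COOCH3): pendant –COOCH3: carbonyl C bonded to C and –OCH3 → ester.
  CH(CN): pendant –C≡N: nitrile.
  CH(COOCH3): pendant –COOCH3: carbonyl C bonded to C and –OCH3 → ester.
  CH(CH2I): pendant –CH2X: halogen on sp³ carbon → alkyl halide.
  CH(OCH3): pendant –OCH3: C–O–C with sp³ C, no adjacent C=O → ether.
  CH(CHO): pendant –CHO: carbonyl C bonded to C and H → aldehyde.
  CH(CONH2): pendant –CONH2: carbonyl C bonded to C and N → amide.
  CH(OCOCH3): pendant –OC(=O)CH3: an acyloxy group → ester.
  CH(CONH2): pendant –CONH2: carbonyl C bonded to C and N → amide.
  CH(CN): pendant –C≡N: nitrile.
  C6H5: –C6H5 phenyl ring → arene.

aldehyde, alkene, alkyl halide, amide, arene, ester, ether, nitrile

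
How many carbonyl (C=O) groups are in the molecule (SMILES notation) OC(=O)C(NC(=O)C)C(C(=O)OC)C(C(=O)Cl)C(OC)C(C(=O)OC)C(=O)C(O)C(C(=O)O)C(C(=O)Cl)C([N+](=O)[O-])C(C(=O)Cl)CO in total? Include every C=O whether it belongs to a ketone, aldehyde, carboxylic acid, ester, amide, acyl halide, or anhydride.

HOOC: carboxylic acid, 1 C=O (running total 1).
CH(NHCOCH3): amide, 1 C=O (running total 2).
CH(COOCH3): ester, 1 C=O (running total 3).
CH(COCl): acyl halide, 1 C=O (running total 4).
CH(COOCH3): ester, 1 C=O (running total 5).
CO: ketone, 1 C=O (running total 6).
CH(COOH): carboxylic acid, 1 C=O (running total 7).
CH(COCl): acyl halide, 1 C=O (running total 8).
CH(COCl): acyl halide, 1 C=O (running total 9).

9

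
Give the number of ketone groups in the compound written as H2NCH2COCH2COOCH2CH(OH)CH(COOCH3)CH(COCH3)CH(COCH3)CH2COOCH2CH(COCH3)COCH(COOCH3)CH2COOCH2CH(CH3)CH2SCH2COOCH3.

Working along the chain:
  H2NCH2: –NH2 on an sp³ carbon with no adjacent C=O → amine.
  CO: –C(=O)– with carbon on both sides → ketone.
  CH2COOCH2: –C(=O)–O–C with C on the carbonyl side → ester.
  CH(OH): –OH on an sp³ carbon → alcohol (secondary).
  CH(COOCH3): pendant –COOCH3: carbonyl C bonded to C and –OCH3 → ester.
  CH(COCH3): pendant –COCH3: carbonyl C bonded to two carbons → ketone.
  CH(COCH3): pendant –COCH3: carbonyl C bonded to two carbons → ketone.
  CH2COOCH2: –C(=O)–O–C with C on the carbonyl side → ester.
  CH(COCH3): pendant –COCH3: carbonyl C bonded to two carbons → ketone.
  CO: –C(=O)– with carbon on both sides → ketone.
  CH(COOCH3): pendant –COOCH3: carbonyl C bonded to C and –OCH3 → ester.
  CH2COOCH2: –C(=O)–O–C with C on the carbonyl side → ester.
  CH2SCH2: C–S–C linkage → sulfide (thioether).
  COOCH3: –C(=O)OCH3: carbonyl C bonded to C and to –OCH3 → ester (not ketone + ether).
Ketone appears at: CO, CH(COCH3), CH(COCH3), CH(COCH3), CO → 5.

5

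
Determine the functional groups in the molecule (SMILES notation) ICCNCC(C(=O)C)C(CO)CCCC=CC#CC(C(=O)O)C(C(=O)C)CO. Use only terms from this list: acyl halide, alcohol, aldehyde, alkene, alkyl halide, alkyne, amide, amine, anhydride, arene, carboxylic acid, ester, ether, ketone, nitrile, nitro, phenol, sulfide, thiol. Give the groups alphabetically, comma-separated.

alcohol, alkene, alkyl halide, alkyne, amine, carboxylic acid, ketone

halogen on an sp³ carbon → alkyl halide.
C–N–C with sp³ carbons and no adjacent C=O → amine (secondary).
pendant –COCH3: carbonyl C bonded to two carbons → ketone.
pendant –CH2OH on an sp³ backbone C → alcohol.
C=C double bond → alkene.
C≡C triple bond → alkyne.
pendant –COOH: carbonyl C bonded to C and –OH → carboxylic acid.
pendant –COCH3: carbonyl C bonded to two carbons → ketone.
–OH on an sp³ carbon → alcohol.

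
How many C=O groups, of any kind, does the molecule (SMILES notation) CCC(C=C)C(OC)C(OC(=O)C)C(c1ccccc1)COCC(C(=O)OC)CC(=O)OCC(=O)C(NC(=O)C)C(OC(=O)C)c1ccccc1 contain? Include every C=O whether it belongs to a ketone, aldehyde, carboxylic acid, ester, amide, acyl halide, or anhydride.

6

CH(OCOCH3): ester, 1 C=O (running total 1).
CH(COOCH3): ester, 1 C=O (running total 2).
CH2COOCH2: ester, 1 C=O (running total 3).
CO: ketone, 1 C=O (running total 4).
CH(NHCOCH3): amide, 1 C=O (running total 5).
CH(OCOCH3): ester, 1 C=O (running total 6).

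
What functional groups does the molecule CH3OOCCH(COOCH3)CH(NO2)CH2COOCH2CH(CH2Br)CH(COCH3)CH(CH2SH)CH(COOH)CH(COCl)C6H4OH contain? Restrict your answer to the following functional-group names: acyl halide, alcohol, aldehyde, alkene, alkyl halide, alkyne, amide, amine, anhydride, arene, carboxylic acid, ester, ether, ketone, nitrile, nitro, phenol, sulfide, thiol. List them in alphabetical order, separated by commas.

CH3O–C(=O)–: carbonyl C bonded to C and to –OCH3 → ester (not ketone + ether).
pendant –COOCH3: carbonyl C bonded to C and –OCH3 → ester.
–NO2 on an sp³ carbon → nitro (the N=O is not a carbonyl).
–C(=O)–O–C with C on the carbonyl side → ester.
pendant –CH2X: halogen on sp³ carbon → alkyl halide.
pendant –COCH3: carbonyl C bonded to two carbons → ketone.
pendant –CH2SH → thiol.
pendant –COOH: carbonyl C bonded to C and –OH → carboxylic acid.
pendant –C(=O)X: carbonyl C bonded to C and halogen → acyl halide.
–OH attached directly to an aromatic ring → phenol (not alcohol); the ring itself is an arene.

acyl halide, alkyl halide, arene, carboxylic acid, ester, ketone, nitro, phenol, thiol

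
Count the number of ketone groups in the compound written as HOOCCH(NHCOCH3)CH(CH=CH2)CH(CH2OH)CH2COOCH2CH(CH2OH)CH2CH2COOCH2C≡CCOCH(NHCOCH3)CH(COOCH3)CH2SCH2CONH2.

1

Reading the structure from left to right:
  HOOC: –COOH: carbonyl C bonded to –OH and C → carboxylic acid (the –OH is not a separate alcohol).
  CH(NHCOCH3): pendant –NHC(=O)CH3: N bonded to a carbonyl → amide (not amine).
  CH(CH=CH2): pendant –CH=CH2: C=C double bond → alkene.
  CH(CH2OH): pendant –CH2OH on an sp³ backbone C → alcohol.
  CH2COOCH2: –C(=O)–O–C with C on the carbonyl side → ester.
  CH(CH2OH): pendant –CH2OH on an sp³ backbone C → alcohol.
  CH2COOCH2: –C(=O)–O–C with C on the carbonyl side → ester.
  C≡C: C≡C triple bond → alkyne.
  CO: –C(=O)– with carbon on both sides → ketone.
  CH(NHCOCH3): pendant –NHC(=O)CH3: N bonded to a carbonyl → amide (not amine).
  CH(COOCH3): pendant –COOCH3: carbonyl C bonded to C and –OCH3 → ester.
  CH2SCH2: C–S–C linkage → sulfide (thioether).
  CONH2: –C(=O)NH2: carbonyl C bonded to C and to N → amide (the N is not a separate amine).
Ketone appears at: CO → 1.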